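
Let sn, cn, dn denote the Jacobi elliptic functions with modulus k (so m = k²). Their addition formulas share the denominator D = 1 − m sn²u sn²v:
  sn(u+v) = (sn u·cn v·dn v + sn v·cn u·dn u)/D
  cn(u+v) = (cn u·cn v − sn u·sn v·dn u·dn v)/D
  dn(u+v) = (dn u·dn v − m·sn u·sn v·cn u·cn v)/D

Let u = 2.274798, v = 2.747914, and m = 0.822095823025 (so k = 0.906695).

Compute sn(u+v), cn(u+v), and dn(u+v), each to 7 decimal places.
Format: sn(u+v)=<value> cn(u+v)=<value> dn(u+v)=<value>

sn(u+v)=-0.3829574 cn(u+v)=-0.9237660 dn(u+v)=0.9377817

sn u = 0.99988601812186, cn u = 0.01509803842926281, dn u = 0.4220089742485082
sn v = 0.9821369789896727, cn v = -0.1881673576926648, dn v = 0.4549858089834678
m = k² = 0.822095823025
D = 1 − m·sn²u·sn²v = 0.2071928485774202
sn(u+v) = (sn u·cn v·dn v + sn v·cn u·dn u)/D = -0.0793460257445291/0.2071928485774202 = -0.3829573573089829
cn(u+v) = (cn u·cn v − sn u·sn v·dn u·dn v)/D = -0.1913977134141741/0.2071928485774202 = -0.9237660215026963
dn(u+v) = (dn u·dn v − m·sn u·sn v·cn u·cn v)/D = 0.1943016530012482/0.2071928485774202 = 0.9377816576938706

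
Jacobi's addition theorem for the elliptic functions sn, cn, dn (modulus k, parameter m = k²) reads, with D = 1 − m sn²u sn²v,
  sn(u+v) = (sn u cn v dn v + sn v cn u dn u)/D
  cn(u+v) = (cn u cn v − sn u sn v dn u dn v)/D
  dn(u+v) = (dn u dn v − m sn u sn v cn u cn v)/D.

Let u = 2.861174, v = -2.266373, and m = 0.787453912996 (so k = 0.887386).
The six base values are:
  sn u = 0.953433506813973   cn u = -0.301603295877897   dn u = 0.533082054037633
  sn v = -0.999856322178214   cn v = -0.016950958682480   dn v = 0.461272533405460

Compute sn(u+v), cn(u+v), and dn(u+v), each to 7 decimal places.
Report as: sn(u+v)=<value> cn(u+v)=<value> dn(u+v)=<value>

m = k² = 0.787453912996
D = 1 − m·sn²u·sn²v = 0.2843821574893362
sn(u+v) = (sn u·cn v·dn v + sn v·cn u·dn u)/D = 0.1533012963486955/0.2843821574893362 = 0.5390679137612352
cn(u+v) = (cn u·cn v − sn u·sn v·dn u·dn v)/D = 0.2395243704429657/0.2843821574893362 = 0.8422623013961325
dn(u+v) = (dn u·dn v − m·sn u·sn v·cn u·cn v)/D = 0.2497339198541996/0.2843821574893362 = 0.87816311001707

sn(u+v)=0.5390679 cn(u+v)=0.8422623 dn(u+v)=0.8781631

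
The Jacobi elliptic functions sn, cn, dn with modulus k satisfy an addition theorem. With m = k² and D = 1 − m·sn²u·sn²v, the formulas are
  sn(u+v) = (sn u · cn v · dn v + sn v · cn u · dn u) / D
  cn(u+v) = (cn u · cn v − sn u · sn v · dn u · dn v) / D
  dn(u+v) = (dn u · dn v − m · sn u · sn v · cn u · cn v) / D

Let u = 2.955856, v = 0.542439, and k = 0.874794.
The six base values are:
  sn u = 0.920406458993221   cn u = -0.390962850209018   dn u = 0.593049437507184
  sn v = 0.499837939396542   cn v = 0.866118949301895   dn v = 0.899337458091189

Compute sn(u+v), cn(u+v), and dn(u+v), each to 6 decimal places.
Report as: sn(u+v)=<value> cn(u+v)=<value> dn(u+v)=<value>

sn(u+v)=0.717207 cn(u+v)=-0.696860 dn(u+v)=0.778690

m = k² = 0.765264542436
D = 1 − m·sn²u·sn²v = 0.8380319544572164
sn(u+v) = (sn u·cn v·dn v + sn v·cn u·dn u)/D = 0.6010425877567996/0.8380319544572164 = 0.7172072431845251
cn(u+v) = (cn u·cn v − sn u·sn v·dn u·dn v)/D = -0.5839908941019473/0.8380319544572164 = -0.6968599359438405
dn(u+v) = (dn u·dn v − m·sn u·sn v·cn u·cn v)/D = 0.6525672862233578/0.8380319544572164 = 0.7786902190931587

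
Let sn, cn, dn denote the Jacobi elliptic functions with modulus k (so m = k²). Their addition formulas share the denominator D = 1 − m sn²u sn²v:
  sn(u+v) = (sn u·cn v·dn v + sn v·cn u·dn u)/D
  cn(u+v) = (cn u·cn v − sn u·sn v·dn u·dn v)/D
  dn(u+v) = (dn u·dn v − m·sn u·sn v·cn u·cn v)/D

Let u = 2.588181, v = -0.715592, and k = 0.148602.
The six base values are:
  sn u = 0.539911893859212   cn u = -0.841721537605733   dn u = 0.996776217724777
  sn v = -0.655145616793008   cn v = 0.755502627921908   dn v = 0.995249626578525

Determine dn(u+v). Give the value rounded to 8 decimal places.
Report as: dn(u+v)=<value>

dn(u+v)=0.98980870

m = k² = 0.022082554404
D = 1 − m·sn²u·sn²v = 0.9972370642993182
dn(u+v) = (dn u·dn v − m·sn u·sn v·cn u·cn v)/D = 0.9870739262661017/0.9972370642993182 = 0.9898087040714262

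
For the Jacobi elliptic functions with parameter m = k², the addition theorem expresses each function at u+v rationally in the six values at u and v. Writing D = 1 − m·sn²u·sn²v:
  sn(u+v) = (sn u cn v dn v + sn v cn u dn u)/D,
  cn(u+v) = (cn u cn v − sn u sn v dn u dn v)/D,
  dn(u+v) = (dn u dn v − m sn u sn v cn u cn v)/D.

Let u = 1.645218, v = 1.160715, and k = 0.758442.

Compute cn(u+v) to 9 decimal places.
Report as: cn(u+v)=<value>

sn u = 0.9833342792141083, cn u = 0.1818067526866649, dn u = 0.6661676597137495
sn v = 0.8658185088474748, cn v = 0.500358181443189, dn v = 0.7541753188192586
m = k² = 0.575234267364
D = 1 − m·sn²u·sn²v = 0.5830338124109571
cn(u+v) = (cn u·cn v − sn u·sn v·dn u·dn v)/D = -0.3367754832516932/0.5830338124109571 = -0.5776259902647184

cn(u+v)=-0.577625990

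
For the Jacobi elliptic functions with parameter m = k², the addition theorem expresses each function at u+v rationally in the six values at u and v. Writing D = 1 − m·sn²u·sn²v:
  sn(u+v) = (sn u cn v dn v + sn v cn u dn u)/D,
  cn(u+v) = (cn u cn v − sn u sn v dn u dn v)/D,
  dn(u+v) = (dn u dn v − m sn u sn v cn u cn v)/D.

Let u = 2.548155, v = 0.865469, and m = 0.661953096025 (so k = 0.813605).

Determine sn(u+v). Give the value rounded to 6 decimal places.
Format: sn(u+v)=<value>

sn(u+v)=0.570002

sn u = 0.9509032756632359, cn u = -0.3094882232540165, dn u = 0.6336013976577241
sn v = 0.7205598366905568, cn v = 0.6933927615345275, dn v = 0.8101294120356132
m = k² = 0.661953096025
D = 1 − m·sn²u·sn²v = 0.689229342041584
sn(u+v) = (sn u·cn v·dn v + sn v·cn u·dn u)/D = 0.3928622382715671/0.689229342041584 = 0.5700021956521174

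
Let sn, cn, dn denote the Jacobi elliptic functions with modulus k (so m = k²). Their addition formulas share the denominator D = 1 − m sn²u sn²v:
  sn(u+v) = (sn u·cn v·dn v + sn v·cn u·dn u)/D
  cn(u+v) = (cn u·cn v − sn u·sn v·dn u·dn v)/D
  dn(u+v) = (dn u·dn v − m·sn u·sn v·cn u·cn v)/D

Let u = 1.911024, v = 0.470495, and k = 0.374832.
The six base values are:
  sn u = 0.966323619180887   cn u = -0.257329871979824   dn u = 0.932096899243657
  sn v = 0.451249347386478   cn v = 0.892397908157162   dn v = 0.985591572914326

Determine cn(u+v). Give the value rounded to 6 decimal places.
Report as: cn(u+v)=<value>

m = k² = 0.140499028224
D = 1 − m·sn²u·sn²v = 0.9732852149772673
cn(u+v) = (cn u·cn v − sn u·sn v·dn u·dn v)/D = -0.6302279854309303/0.9732852149772673 = -0.6475265171326477

cn(u+v)=-0.647527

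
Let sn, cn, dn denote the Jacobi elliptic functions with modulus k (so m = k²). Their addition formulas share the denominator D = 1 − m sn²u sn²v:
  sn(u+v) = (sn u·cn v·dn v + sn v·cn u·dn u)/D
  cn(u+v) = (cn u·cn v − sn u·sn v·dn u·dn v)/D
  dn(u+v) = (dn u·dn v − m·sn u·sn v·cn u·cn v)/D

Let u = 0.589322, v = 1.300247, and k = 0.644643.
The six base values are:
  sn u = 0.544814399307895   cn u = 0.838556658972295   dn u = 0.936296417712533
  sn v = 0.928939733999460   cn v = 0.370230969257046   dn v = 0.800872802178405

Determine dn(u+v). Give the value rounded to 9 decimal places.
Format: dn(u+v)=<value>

dn(u+v)=0.766104640

m = k² = 0.415564597449
D = 1 − m·sn²u·sn²v = 0.8935585514652626
dn(u+v) = (dn u·dn v − m·sn u·sn v·cn u·cn v)/D = 0.6845593524087096/0.8935585514652626 = 0.7661046400218152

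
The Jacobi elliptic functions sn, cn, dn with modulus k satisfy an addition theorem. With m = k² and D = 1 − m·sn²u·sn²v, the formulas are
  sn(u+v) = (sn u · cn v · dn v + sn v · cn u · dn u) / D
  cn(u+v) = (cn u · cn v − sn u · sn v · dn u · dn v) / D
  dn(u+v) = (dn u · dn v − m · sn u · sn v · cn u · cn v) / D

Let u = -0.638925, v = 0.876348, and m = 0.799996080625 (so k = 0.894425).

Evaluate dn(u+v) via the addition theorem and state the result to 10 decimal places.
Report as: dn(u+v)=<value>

sn u = -0.5705988089552613, cn u = 0.8212289566368427, dn u = 0.8599621360600381
sn v = 0.7176790884430987, cn v = 0.6963739843011677, dn v = 0.7667798898871213
m = k² = 0.799996080625
D = 1 − m·sn²u·sn²v = 0.8658439801930264
dn(u+v) = (dn u·dn v − m·sn u·sn v·cn u·cn v)/D = 0.8467525809219517/0.8658439801930264 = 0.9779505318419855

dn(u+v)=0.9779505318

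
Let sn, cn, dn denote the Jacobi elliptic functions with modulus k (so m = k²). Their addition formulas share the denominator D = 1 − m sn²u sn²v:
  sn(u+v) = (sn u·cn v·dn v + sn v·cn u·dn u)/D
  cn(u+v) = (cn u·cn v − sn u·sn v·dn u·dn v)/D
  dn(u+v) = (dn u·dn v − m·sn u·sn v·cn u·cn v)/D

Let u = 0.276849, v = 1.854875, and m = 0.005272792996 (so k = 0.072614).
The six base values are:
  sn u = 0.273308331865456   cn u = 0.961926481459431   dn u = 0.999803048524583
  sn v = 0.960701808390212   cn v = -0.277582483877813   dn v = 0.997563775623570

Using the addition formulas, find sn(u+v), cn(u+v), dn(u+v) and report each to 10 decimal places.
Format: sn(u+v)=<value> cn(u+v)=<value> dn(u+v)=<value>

m = k² = 0.005272792996
D = 1 − m·sn²u·sn²v = 0.9996364838743044
sn(u+v) = (sn u·cn v·dn v + sn v·cn u·dn u)/D = 0.8482617226047799/0.9996364838743044 = 0.8485701915531941
cn(u+v) = (cn u·cn v − sn u·sn v·dn u·dn v)/D = -0.5288904894741007/0.9996364838743044 = -0.5290828196108577
dn(u+v) = (dn u·dn v − m·sn u·sn v·cn u·cn v)/D = 0.9977369756109794/0.9996364838743044 = 0.9980998009836906

sn(u+v)=0.8485701916 cn(u+v)=-0.5290828196 dn(u+v)=0.9980998010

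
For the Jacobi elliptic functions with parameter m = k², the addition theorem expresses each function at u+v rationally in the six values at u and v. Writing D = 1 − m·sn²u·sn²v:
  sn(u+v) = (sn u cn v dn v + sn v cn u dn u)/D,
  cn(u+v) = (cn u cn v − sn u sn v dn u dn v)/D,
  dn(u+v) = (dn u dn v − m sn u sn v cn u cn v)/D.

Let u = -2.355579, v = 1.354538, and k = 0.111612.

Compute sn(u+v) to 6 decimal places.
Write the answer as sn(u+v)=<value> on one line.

sn(u+v)=-0.841113

sn u = -0.7138251756098243, cn u = -0.7003239383782361, dn u = 0.9968211771318291
sn v = 0.9759356312034245, cn v = 0.2180588080027343, dn v = 0.9940498471962288
m = k² = 0.012457238544
D = 1 − m·sn²u·sn²v = 0.9939542824832216
sn(u+v) = (sn u·cn v·dn v + sn v·cn u·dn u)/D = -0.8360281420566517/0.9939542824832216 = -0.8411132753188417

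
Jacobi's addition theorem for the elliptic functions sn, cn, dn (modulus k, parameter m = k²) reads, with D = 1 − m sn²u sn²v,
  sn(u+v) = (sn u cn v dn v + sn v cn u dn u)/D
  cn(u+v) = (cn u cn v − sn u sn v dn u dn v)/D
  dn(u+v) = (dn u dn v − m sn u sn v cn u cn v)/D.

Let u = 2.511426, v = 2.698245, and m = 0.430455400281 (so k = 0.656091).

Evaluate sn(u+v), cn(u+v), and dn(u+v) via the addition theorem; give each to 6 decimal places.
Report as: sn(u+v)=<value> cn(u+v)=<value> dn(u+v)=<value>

sn u = 0.8493331408643615, cn u = -0.5278571926472904, dn u = 0.8303515955126843
sn v = 0.75528059398151, cn v = -0.6554015748798117, dn v = 0.8685892262398252
m = k² = 0.430455400281
D = 1 − m·sn²u·sn²v = 0.8228663980167159
sn(u+v) = (sn u·cn v·dn v + sn v·cn u·dn u)/D = -0.8145487269378571/0.8228663980167159 = -0.9898918328675152
cn(u+v) = (cn u·cn v − sn u·sn v·dn u·dn v)/D = -0.1167025296594746/0.8228663980167159 = -0.1418243957229905
dn(u+v) = (dn u·dn v − m·sn u·sn v·cn u·cn v)/D = 0.6257047349529994/0.8228663980167159 = 0.7603965072107474

sn(u+v)=-0.989892 cn(u+v)=-0.141824 dn(u+v)=0.760397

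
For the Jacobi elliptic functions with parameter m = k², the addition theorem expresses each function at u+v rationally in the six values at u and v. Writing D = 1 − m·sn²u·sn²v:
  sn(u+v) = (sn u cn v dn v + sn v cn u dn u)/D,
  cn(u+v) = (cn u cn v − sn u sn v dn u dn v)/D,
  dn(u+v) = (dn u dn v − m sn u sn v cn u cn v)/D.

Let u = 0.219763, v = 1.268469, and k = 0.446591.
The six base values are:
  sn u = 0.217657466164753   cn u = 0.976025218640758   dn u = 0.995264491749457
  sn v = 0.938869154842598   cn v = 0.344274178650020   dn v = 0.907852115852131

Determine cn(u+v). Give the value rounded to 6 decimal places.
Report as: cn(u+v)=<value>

m = k² = 0.199443521281
D = 1 − m·sn²u·sn²v = 0.9916713001011336
cn(u+v) = (cn u·cn v − sn u·sn v·dn u·dn v)/D = 0.1513775302588255/0.9916713001011336 = 0.1526488971127707

cn(u+v)=0.152649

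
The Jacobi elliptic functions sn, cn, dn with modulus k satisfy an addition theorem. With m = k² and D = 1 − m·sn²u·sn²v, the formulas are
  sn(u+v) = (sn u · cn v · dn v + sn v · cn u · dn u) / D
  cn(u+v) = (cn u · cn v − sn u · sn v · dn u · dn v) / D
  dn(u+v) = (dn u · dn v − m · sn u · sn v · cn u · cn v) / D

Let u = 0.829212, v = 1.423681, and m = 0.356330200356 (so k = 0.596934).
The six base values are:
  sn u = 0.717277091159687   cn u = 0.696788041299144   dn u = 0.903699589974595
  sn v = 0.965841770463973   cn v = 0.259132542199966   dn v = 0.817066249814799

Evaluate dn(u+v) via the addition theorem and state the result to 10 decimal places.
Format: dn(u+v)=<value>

dn(u+v)=0.8369406337

m = k² = 0.356330200356
D = 1 − m·sn²u·sn²v = 0.8289833007139214
dn(u+v) = (dn u·dn v − m·sn u·sn v·cn u·cn v)/D = 0.6938098090601635/0.8289833007139214 = 0.8369406337409374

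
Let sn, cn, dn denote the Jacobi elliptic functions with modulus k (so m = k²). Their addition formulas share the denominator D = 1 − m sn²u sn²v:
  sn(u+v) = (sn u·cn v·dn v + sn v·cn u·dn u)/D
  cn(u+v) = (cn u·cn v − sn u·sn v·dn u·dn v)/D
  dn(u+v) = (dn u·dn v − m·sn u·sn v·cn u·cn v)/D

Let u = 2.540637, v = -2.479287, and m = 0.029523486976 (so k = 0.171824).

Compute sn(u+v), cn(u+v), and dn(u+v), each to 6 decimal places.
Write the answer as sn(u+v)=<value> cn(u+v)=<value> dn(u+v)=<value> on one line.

sn(u+v)=0.061310 cn(u+v)=0.998119 dn(u+v)=0.999945

sn u = 0.5838220427992968, cn u = -0.8118816553794377, dn u = 0.9949557644770498
sn v = -0.63224100092327, cn v = -0.7747717836573178, dn v = 0.9940817951387001
m = k² = 0.029523486976
D = 1 − m·sn²u·sn²v = 0.9959775195741683
sn(u+v) = (sn u·cn v·dn v + sn v·cn u·dn u)/D = 0.06106376910072674/0.9959775195741683 = 0.06131038894013858
cn(u+v) = (cn u·cn v − sn u·sn v·dn u·dn v)/D = 0.9941038354217964/0.9959775195741683 = 0.9981187485504963
dn(u+v) = (dn u·dn v − m·sn u·sn v·cn u·cn v)/D = 0.9959222523843414/0.9959775195741683 = 0.9999445096011298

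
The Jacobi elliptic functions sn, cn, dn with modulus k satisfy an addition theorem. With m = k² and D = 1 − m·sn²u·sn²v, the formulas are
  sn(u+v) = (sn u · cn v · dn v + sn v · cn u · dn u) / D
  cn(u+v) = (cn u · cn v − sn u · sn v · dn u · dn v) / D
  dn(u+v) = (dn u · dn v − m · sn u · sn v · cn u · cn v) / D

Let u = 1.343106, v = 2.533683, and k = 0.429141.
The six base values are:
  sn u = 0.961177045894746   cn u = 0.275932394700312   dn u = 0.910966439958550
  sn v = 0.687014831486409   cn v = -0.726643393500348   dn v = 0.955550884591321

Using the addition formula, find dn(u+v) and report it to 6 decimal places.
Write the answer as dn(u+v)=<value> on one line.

dn(u+v)=0.972994

m = k² = 0.184161997881
D = 1 − m·sn²u·sn²v = 0.919695658545453
dn(u+v) = (dn u·dn v − m·sn u·sn v·cn u·cn v)/D = 0.8948581469772109/0.919695658545453 = 0.9729937709964577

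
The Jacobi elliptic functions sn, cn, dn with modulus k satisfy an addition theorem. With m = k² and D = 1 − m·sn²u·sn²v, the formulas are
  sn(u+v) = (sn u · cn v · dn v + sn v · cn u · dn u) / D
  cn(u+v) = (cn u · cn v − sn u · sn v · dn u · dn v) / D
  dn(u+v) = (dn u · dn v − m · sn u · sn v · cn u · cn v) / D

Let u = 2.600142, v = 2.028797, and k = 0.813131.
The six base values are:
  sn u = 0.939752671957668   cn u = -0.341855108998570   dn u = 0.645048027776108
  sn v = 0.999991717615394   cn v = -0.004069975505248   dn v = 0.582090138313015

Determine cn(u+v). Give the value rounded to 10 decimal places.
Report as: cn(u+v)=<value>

m = k² = 0.661182023161
D = 1 − m·sn²u·sn²v = 0.4160966304825692
cn(u+v) = (cn u·cn v − sn u·sn v·dn u·dn v)/D = -0.3514603997986275/0.4160966304825692 = -0.8446605284715242

cn(u+v)=-0.8446605285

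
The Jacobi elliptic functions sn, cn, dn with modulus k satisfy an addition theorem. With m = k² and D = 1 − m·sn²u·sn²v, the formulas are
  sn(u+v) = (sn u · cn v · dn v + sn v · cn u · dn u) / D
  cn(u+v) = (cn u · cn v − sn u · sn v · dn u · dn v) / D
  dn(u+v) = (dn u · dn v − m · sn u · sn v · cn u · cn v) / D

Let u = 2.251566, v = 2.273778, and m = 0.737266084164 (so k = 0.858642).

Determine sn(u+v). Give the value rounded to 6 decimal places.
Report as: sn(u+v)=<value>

sn(u+v)=-0.251954

sn u = 0.9981879334945598, cn u = -0.06017349437967069, dn u = 0.5151732187464246
sn v = 0.997433198042638, cn v = -0.0716031803933011, dn v = 0.5162498333507652
m = k² = 0.737266084164
D = 1 − m·sn²u·sn²v = 0.2691697331933889
sn(u+v) = (sn u·cn v·dn v + sn v·cn u·dn u)/D = -0.06781834917692131/0.2691697331933889 = -0.2519538447816354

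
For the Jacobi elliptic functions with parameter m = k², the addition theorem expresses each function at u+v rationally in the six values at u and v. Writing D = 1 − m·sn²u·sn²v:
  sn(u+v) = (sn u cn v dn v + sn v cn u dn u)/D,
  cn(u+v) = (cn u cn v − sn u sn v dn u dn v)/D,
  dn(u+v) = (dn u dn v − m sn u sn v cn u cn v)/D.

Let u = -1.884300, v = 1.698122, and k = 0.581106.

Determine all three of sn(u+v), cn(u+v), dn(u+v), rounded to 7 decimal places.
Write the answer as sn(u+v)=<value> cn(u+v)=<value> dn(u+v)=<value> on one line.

sn u = -0.9927679564659028, cn u = -0.1200490925185002, dn u = 0.8168123704257458
sn v = 0.9995093403249119, cn v = 0.03132217430606308, dn v = 0.8140313946592183
m = k² = 0.337684183236
D = 1 − m·sn²u·sn²v = 0.6675089686591107
sn(u+v) = (sn u·cn v·dn v + sn v·cn u·dn u)/D = -0.1233223070586505/0.6675089686591107 = -0.1847500376008129
cn(u+v) = (cn u·cn v − sn u·sn v·dn u·dn v)/D = 0.6560181642470592/0.6675089686591107 = 0.9827855430390184
dn(u+v) = (dn u·dn v − m·sn u·sn v·cn u·cn v)/D = 0.6636509549499182/0.6675089686591107 = 0.9942202818383962

sn(u+v)=-0.1847500 cn(u+v)=0.9827855 dn(u+v)=0.9942203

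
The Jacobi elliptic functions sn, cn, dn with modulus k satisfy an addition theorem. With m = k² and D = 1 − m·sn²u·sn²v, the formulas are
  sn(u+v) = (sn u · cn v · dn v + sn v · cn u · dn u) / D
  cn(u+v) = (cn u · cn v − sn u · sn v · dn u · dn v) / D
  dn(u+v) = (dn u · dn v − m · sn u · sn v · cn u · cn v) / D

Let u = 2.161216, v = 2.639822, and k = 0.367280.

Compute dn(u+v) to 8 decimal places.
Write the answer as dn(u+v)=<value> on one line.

dn(u+v)=0.93054790

sn u = 0.8781694954688903, cn u = -0.478349597290428, dn u = 0.9465578478396951
sn v = 0.5742771144229755, cn v = -0.8186609773587726, dn v = 0.9775032190619839
m = k² = 0.1348945984
D = 1 − m·sn²u·sn²v = 0.9656920891515016
dn(u+v) = (dn u·dn v − m·sn u·sn v·cn u·cn v)/D = 0.8986227484021122/0.9656920891515016 = 0.9305479028948871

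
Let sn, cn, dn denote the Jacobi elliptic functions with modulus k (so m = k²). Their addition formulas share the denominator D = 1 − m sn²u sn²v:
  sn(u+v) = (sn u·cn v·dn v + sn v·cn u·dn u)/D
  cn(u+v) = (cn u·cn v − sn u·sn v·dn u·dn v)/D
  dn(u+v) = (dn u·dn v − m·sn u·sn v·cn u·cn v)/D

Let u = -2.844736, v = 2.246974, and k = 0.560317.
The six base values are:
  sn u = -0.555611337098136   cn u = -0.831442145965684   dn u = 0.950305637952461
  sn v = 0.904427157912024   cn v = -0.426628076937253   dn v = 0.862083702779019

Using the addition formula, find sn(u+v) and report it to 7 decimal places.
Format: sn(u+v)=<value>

sn(u+v)=-0.5541981

m = k² = 0.313955140489
D = 1 − m·sn²u·sn²v = 0.9207212150432891
sn(u+v) = (sn u·cn v·dn v + sn v·cn u·dn u)/D = -0.5102619470284175/0.9207212150432891 = -0.5541980989375017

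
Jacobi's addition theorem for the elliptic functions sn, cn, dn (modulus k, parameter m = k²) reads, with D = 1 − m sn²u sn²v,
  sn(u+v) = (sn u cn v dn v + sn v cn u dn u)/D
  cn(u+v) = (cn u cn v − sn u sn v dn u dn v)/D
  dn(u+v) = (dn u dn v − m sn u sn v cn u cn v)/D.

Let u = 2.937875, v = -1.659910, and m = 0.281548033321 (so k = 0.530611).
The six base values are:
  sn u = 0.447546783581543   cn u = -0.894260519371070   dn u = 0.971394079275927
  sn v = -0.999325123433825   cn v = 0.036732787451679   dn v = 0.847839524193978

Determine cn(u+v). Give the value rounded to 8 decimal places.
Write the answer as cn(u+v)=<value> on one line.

m = k² = 0.281548033321
D = 1 − m·sn²u·sn²v = 0.9436825489283819
cn(u+v) = (cn u·cn v − sn u·sn v·dn u·dn v)/D = 0.3354959602412829/0.9436825489283819 = 0.3555178175354226

cn(u+v)=0.35551782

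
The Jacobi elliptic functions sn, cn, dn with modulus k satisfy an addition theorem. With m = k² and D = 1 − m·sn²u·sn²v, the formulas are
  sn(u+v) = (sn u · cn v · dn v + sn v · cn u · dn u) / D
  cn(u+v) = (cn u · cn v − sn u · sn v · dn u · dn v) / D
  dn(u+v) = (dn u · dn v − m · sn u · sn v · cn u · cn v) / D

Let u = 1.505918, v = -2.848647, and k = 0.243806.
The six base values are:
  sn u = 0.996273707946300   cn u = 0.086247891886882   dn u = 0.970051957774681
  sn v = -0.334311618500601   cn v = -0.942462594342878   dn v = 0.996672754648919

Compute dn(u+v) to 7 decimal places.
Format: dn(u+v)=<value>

dn(u+v)=0.9716220

m = k² = 0.059441365636
D = 1 − m·sn²u·sn²v = 0.9934059982612563
dn(u+v) = (dn u·dn v − m·sn u·sn v·cn u·cn v)/D = 0.9652150772227275/0.9934059982612563 = 0.971621954077315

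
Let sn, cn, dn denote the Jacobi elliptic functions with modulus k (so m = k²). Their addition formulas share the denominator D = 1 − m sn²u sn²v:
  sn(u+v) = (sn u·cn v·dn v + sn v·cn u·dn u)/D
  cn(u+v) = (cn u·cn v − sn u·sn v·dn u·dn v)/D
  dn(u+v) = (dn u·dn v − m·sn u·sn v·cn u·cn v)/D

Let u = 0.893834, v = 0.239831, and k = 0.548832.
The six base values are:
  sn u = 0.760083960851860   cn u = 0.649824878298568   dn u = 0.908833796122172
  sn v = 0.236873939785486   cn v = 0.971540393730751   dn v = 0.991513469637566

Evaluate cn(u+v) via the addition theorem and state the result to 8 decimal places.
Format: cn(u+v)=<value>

m = k² = 0.301216564224
D = 1 − m·sn²u·sn²v = 0.9902358025308755
cn(u+v) = (cn u·cn v − sn u·sn v·dn u·dn v)/D = 0.4690896234737475/0.9902358025308755 = 0.4737150709708067

cn(u+v)=0.47371507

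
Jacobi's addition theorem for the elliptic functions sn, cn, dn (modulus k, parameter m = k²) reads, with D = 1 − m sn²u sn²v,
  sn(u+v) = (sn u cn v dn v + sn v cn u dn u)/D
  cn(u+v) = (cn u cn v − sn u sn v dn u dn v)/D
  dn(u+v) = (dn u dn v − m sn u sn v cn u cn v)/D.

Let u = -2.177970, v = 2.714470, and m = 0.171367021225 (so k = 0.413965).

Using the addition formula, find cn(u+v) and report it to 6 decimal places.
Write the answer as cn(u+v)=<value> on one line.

cn(u+v)=0.861620

sn u = -0.8830449112027331, cn u = -0.4692884878184817, dn u = 0.9307918277350529
sn v = 0.5407754949886531, cn v = -0.8411669656018223, dn v = 0.9746208225481732
m = k² = 0.171367021225
D = 1 − m·sn²u·sn²v = 0.9609224939511513
cn(u+v) = (cn u·cn v − sn u·sn v·dn u·dn v)/D = 0.8279495693093181/0.9609224939511513 = 0.8616195109606905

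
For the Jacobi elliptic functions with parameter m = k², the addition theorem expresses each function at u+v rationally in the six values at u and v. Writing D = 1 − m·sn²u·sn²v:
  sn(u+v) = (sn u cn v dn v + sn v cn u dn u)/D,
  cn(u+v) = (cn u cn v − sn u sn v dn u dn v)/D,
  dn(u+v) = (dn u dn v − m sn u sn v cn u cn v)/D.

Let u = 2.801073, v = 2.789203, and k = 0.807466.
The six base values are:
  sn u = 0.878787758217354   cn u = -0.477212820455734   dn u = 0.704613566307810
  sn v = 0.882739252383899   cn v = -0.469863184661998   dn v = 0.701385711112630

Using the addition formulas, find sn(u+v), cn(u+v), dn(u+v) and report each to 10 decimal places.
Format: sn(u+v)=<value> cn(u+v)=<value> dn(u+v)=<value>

sn(u+v)=-0.9650909744 cn(u+v)=-0.2619148928 dn(u+v)=0.6266782004

m = k² = 0.652001341156
D = 1 − m·sn²u·sn²v = 0.6076430380108464
sn(u+v) = (sn u·cn v·dn v + sn v·cn u·dn u)/D = -0.5864308116629725/0.6076430380108464 = -0.9650909744357256
cn(u+v) = (cn u·cn v − sn u·sn v·dn u·dn v)/D = -0.1591507611523058/0.6076430380108464 = -0.2619148927852358
dn(u+v) = (dn u·dn v − m·sn u·sn v·cn u·cn v)/D = 0.3807966455475886/0.6076430380108464 = 0.6266782004022425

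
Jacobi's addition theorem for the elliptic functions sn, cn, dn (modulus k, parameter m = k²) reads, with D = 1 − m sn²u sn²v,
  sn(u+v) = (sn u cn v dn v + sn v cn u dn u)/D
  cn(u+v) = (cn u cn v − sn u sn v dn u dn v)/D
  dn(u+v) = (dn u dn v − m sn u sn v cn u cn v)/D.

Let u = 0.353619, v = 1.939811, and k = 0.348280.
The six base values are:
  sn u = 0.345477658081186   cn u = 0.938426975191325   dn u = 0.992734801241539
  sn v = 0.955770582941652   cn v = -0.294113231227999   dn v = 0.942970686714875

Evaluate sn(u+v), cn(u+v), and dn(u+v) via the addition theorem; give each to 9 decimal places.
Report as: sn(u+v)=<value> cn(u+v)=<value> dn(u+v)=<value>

m = k² = 0.1212989584
D = 1 − m·sn²u·sn²v = 0.986774736779335
sn(u+v) = (sn u·cn v·dn v + sn v·cn u·dn u)/D = 0.7945897610820355/0.986774736779335 = 0.8052392622813201
cn(u+v) = (cn u·cn v − sn u·sn v·dn u·dn v)/D = -0.5851081034556944/0.986774736779335 = -0.5929500235944303
dn(u+v) = (dn u·dn v − m·sn u·sn v·cn u·cn v)/D = 0.9471744862584805/0.986774736779335 = 0.9598690065271604

sn(u+v)=0.805239262 cn(u+v)=-0.592950024 dn(u+v)=0.959869007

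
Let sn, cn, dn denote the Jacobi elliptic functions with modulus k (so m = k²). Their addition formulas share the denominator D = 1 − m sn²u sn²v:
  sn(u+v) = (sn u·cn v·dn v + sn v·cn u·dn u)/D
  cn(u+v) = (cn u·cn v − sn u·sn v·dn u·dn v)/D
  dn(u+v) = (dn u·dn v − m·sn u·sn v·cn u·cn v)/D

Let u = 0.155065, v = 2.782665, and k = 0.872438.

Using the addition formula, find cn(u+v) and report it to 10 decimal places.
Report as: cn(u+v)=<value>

cn(u+v)=-0.3883751308

sn u = 0.1539796389971276, cn u = 0.9880740208983911, dn u = 0.9909356111804661
sn v = 0.9524174470690212, cn v = -0.304796664218177, dn v = 0.5563841814760162
m = k² = 0.761148063844
D = 1 − m·sn²u·sn²v = 0.9836299341563851
cn(u+v) = (cn u·cn v − sn u·sn v·dn u·dn v)/D = -0.3820174043496991/0.9836299341563851 = -0.3883751308131326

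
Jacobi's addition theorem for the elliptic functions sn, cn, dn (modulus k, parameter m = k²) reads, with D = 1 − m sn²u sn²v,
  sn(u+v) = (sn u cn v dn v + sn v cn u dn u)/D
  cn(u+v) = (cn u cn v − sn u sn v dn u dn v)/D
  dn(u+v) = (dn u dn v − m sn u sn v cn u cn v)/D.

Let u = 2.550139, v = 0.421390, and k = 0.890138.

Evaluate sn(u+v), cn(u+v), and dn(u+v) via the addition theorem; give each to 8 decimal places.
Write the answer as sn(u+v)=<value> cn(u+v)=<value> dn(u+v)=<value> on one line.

sn u = 0.9897861674204377, cn u = -0.1425599620621485, dn u = 0.4730300766203995
sn v = 0.4003611259974857, cn v = 0.9163574459729267, dn v = 0.9343423793922699
m = k² = 0.792345659044
D = 1 − m·sn²u·sn²v = 0.875576834219519
sn(u+v) = (sn u·cn v·dn v + sn v·cn u·dn u)/D = 0.8204481863254262/0.875576834219519 = 0.9370373384270338
cn(u+v) = (cn u·cn v − sn u·sn v·dn u·dn v)/D = -0.3057769876514478/0.875576834219519 = -0.3492291889197989
dn(u+v) = (dn u·dn v − m·sn u·sn v·cn u·cn v)/D = 0.4829896665549189/0.875576834219519 = 0.5516245378801638

sn(u+v)=0.93703734 cn(u+v)=-0.34922919 dn(u+v)=0.55162454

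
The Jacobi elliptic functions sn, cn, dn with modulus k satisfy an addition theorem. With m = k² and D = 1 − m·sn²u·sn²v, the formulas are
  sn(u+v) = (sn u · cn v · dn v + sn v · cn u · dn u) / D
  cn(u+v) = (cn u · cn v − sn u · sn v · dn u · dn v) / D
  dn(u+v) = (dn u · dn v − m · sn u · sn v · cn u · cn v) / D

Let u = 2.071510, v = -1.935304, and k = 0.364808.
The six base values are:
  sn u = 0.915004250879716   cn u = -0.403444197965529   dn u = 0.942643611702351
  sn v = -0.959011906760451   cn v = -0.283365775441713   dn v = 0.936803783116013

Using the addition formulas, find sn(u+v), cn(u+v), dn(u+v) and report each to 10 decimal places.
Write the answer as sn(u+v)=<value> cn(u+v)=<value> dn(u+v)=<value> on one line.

m = k² = 0.133084876864
D = 1 − m·sn²u·sn²v = 0.8975238197305006
sn(u+v) = (sn u·cn v·dn v + sn v·cn u·dn u)/D = 0.1218208383662061/0.8975238197305006 = 0.1357299223576988
cn(u+v) = (cn u·cn v − sn u·sn v·dn u·dn v)/D = 0.889218021816575/0.8975238197305006 = 0.9907458746705802
dn(u+v) = (dn u·dn v − m·sn u·sn v·cn u·cn v)/D = 0.8964228830570294/0.8975238197305006 = 0.9987733621668094

sn(u+v)=0.1357299224 cn(u+v)=0.9907458747 dn(u+v)=0.9987733622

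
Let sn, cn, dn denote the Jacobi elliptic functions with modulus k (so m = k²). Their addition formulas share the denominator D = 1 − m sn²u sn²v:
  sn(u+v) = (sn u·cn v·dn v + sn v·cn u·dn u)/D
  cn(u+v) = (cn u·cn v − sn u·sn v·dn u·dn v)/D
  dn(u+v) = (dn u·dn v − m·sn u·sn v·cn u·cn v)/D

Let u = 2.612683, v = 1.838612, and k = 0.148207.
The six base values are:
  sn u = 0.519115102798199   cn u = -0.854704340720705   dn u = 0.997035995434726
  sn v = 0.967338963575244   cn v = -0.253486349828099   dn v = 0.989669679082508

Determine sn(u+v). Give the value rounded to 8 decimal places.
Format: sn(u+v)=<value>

m = k² = 0.021965314849
D = 1 − m·sn²u·sn²v = 0.9944611178689408
sn(u+v) = (sn u·cn v·dn v + sn v·cn u·dn u)/D = -0.954567445464206/0.9944611178689408 = -0.9598841305226452

sn(u+v)=-0.95988413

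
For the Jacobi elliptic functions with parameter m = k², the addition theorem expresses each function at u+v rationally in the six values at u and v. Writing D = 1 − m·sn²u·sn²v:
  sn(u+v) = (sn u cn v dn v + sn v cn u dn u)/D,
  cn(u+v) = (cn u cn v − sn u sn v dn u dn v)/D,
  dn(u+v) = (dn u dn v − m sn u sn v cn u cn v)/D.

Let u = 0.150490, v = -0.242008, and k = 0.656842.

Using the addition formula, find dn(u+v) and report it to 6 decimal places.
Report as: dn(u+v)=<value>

sn u = 0.1496815165538082, cn u = 0.9887342633903976, dn u = 0.9951551369162905
sn v = -0.2386756718350761, cn v = 0.9710993376962395, dn v = 0.9876347885422667
m = k² = 0.431441412964
D = 1 − m·sn²u·sn²v = 0.9994493514670924
dn(u+v) = (dn u·dn v − m·sn u·sn v·cn u·cn v)/D = 0.9976491409290325/0.9994493514670924 = 0.9981987976324989

dn(u+v)=0.998199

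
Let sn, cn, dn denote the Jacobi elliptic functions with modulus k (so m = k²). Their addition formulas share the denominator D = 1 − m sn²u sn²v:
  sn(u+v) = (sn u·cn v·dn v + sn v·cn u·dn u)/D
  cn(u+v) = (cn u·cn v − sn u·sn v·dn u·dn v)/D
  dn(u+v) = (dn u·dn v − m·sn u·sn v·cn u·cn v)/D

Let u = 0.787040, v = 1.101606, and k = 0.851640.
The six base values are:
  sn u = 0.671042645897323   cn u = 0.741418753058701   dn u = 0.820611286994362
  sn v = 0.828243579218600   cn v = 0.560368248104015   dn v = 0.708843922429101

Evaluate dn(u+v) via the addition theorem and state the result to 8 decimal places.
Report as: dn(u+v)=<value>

m = k² = 0.7252906896
D = 1 − m·sn²u·sn²v = 0.775958485122319
dn(u+v) = (dn u·dn v − m·sn u·sn v·cn u·cn v)/D = 0.4142074694997555/0.775958485122319 = 0.533801069827159

dn(u+v)=0.53380107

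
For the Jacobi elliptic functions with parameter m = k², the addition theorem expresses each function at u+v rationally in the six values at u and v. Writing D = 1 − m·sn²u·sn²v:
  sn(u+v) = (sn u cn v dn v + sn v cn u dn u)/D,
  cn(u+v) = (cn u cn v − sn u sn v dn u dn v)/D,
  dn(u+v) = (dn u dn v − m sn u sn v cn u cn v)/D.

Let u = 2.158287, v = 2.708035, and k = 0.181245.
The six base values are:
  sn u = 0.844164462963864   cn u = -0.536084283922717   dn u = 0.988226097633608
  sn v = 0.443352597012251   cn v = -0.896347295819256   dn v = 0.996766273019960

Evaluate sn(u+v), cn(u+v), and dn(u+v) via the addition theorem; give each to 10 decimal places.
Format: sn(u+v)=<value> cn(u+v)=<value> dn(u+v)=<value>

m = k² = 0.032849750025
D = 1 − m·sn²u·sn²v = 0.9953986558823823
sn(u+v) = (sn u·cn v·dn v + sn v·cn u·dn u)/D = -0.9890936918781227/0.9953986558823823 = -0.993665890578614
cn(u+v) = (cn u·cn v − sn u·sn v·dn u·dn v)/D = 0.1118577347319289/0.9953986558823823 = 0.1123748099024419
dn(u+v) = (dn u·dn v − m·sn u·sn v·cn u·cn v)/D = 0.9791227531320796/0.9953986558823823 = 0.9836488600279707

sn(u+v)=-0.9936658906 cn(u+v)=0.1123748099 dn(u+v)=0.9836488600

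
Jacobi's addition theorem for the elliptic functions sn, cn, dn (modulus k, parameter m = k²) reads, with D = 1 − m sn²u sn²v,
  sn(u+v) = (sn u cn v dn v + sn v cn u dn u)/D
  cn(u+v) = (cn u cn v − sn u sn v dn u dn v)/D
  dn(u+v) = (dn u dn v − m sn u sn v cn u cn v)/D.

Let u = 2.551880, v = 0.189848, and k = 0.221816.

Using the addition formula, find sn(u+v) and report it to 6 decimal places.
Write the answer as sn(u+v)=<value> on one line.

sn u = 0.5871840970377738, cn u = -0.8094534181692818, dn u = 0.9914816003750569
sn v = 0.1886549249836216, cn v = 0.9820434406274623, dn v = 0.9991240440018753
m = k² = 0.049202337856
D = 1 − m·sn²u·sn²v = 0.9993962312886659
sn(u+v) = (sn u·cn v·dn v + sn v·cn u·dn u)/D = 0.4247286279690431/0.9993962312886659 = 0.4249852207481102

sn(u+v)=0.424985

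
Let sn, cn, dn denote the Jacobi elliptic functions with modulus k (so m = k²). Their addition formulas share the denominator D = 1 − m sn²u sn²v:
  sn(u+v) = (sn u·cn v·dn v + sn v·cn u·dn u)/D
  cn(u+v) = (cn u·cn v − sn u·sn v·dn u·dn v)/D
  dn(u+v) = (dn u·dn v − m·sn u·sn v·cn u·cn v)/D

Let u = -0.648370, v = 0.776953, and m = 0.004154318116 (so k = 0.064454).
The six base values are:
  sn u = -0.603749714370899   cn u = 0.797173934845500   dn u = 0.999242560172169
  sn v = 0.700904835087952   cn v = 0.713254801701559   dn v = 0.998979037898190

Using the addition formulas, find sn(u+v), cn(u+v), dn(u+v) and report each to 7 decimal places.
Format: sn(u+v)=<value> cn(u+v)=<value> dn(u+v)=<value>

m = k² = 0.004154318116
D = 1 − m·sn²u·sn²v = 0.9992560705733105
sn(u+v) = (sn u·cn v·dn v + sn v·cn u·dn u)/D = 0.1281321225249407/0.9992560705733105 = 0.1282275147464719
cn(u+v) = (cn u·cn v − sn u·sn v·dn u·dn v)/D = 0.9910069897608526/0.9992560705733105 = 0.9917447778848867
dn(u+v) = (dn u·dn v − m·sn u·sn v·cn u·cn v)/D = 0.9992219421350081/0.9992560705733105 = 0.9999658461536462

sn(u+v)=0.1282275 cn(u+v)=0.9917448 dn(u+v)=0.9999658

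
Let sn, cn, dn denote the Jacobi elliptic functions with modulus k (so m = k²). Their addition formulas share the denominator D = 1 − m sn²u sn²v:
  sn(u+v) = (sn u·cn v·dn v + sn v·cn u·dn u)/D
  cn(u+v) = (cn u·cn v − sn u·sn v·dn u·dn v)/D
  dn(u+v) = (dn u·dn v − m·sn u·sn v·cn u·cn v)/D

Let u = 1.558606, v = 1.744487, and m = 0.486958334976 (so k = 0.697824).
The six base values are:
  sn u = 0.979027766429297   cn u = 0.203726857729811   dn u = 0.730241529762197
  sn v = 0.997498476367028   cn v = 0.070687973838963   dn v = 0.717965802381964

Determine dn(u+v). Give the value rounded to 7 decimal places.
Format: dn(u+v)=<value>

m = k² = 0.486958334976
D = 1 − m·sn²u·sn²v = 0.5355849299061455
dn(u+v) = (dn u·dn v − m·sn u·sn v·cn u·cn v)/D = 0.5174399866280952/0.5355849299061455 = 0.9661212587119842

dn(u+v)=0.9661213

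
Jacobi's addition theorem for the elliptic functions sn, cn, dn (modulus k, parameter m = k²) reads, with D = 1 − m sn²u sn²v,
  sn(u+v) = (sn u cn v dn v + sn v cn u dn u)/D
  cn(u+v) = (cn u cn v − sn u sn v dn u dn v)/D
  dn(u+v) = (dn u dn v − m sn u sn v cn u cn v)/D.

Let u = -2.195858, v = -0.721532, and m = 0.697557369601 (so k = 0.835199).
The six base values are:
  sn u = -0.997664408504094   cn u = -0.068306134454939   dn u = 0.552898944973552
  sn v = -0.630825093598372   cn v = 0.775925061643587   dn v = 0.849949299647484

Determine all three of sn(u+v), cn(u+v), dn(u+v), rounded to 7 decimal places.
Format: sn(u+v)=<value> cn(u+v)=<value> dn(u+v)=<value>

sn(u+v)=-0.8762261 cn(u+v)=-0.4819003 dn(u+v)=0.6814946

m = k² = 0.697557369601
D = 1 − m·sn²u·sn²v = 0.723708953622306
sn(u+v) = (sn u·cn v·dn v + sn v·cn u·dn u)/D = -0.6341326609233563/0.723708953622306 = -0.8762260819759066
cn(u+v) = (cn u·cn v − sn u·sn v·dn u·dn v)/D = -0.3487555274162069/0.723708953622306 = -0.4819002524020419
dn(u+v) = (dn u·dn v − m·sn u·sn v·cn u·cn v)/D = 0.4932037391085754/0.723708953622306 = 0.6814945934273626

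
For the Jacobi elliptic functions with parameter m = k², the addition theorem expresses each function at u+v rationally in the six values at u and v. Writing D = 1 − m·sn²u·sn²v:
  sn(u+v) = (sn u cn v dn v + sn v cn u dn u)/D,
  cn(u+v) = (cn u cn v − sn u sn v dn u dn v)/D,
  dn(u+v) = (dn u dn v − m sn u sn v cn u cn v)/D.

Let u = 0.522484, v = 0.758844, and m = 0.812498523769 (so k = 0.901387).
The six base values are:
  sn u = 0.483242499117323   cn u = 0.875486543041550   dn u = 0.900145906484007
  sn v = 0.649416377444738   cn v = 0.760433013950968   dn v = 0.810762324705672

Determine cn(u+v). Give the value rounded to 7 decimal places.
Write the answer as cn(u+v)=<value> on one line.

m = k² = 0.812498523769
D = 1 − m·sn²u·sn²v = 0.9199798617420236
cn(u+v) = (cn u·cn v − sn u·sn v·dn u·dn v)/D = 0.436717575700891/0.9199798617420236 = 0.4747034080441136

cn(u+v)=0.4747034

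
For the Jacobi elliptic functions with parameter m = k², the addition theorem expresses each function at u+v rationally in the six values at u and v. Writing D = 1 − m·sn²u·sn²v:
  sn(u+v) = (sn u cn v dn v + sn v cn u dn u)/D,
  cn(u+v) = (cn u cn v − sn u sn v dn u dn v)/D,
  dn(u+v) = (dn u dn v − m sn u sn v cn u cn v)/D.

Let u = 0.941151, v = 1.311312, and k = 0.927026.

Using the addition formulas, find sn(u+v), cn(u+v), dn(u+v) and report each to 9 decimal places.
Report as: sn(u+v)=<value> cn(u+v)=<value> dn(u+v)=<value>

sn(u+v)=0.998037998 cn(u+v)=0.062611131 dn(u+v)=0.379462365

sn u = 0.7463786929545292, cn u = 0.6655214847797843, dn u = 0.7219814095268394
sn v = 0.8827921865059234, cn v = 0.4697637229970945, dn v = 0.5746898292184731
m = k² = 0.859377204676
D = 1 − m·sn²u·sn²v = 0.6269051477654534
sn(u+v) = (sn u·cn v·dn v + sn v·cn u·dn u)/D = 0.6256751588619203/0.6269051477654534 = 0.9980379983990923
cn(u+v) = (cn u·cn v − sn u·sn v·dn u·dn v)/D = 0.03925124046365646/0.6269051477654534 = 0.06261113121109939
dn(u+v) = (dn u·dn v − m·sn u·sn v·cn u·cn v)/D = 0.2378869097089207/0.6269051477654534 = 0.3794623645328915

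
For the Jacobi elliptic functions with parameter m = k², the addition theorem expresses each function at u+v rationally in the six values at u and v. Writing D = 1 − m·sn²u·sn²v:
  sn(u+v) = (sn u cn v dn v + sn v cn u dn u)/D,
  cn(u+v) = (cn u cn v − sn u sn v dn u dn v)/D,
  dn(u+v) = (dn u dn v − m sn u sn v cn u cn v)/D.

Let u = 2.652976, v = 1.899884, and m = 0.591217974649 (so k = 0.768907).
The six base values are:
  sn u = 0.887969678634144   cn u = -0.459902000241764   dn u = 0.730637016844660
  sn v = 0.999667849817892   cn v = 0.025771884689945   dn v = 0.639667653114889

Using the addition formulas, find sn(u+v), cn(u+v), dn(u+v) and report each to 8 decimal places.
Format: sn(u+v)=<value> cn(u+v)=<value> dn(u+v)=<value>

m = k² = 0.591217974649
D = 1 − m·sn²u·sn²v = 0.5341400755556901
sn(u+v) = (sn u·cn v·dn v + sn v·cn u·dn u)/D = -0.3212712441765345/0.5341400755556901 = -0.601473768547139
cn(u+v) = (cn u·cn v − sn u·sn v·dn u·dn v)/D = -0.4267205267852718/0.5341400755556901 = -0.7988925495645222
dn(u+v) = (dn u·dn v − m·sn u·sn v·cn u·cn v)/D = 0.4735851893008562/0.5341400755556901 = 0.8866310748321291

sn(u+v)=-0.60147377 cn(u+v)=-0.79889255 dn(u+v)=0.88663107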